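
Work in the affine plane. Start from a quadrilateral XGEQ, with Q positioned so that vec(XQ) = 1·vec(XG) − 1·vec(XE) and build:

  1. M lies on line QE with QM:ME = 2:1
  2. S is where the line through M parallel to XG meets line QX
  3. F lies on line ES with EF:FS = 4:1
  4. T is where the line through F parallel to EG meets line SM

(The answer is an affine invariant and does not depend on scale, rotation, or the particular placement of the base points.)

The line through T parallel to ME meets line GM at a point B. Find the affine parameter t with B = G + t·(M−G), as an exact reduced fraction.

t = 29/15

Work in coordinates with X = (0, 0), G = (1, 0), E = (0, 1), Q = (1, -1).
1. M lies on line QE with QM:ME = 2:1 ⇒ M = (1/3, 1/3)
2. S is where the line through M parallel to XG meets line QX ⇒ S = (-1/3, 1/3)
3. F lies on line ES with EF:FS = 4:1 ⇒ F = (-4/15, 7/15)
4. T is where the line through F parallel to EG meets line SM ⇒ T = (-2/15, 1/3)
through T parallel to ME: direction (-1/3, 2/3); meets GM at B = (-13/45, 29/45)
B = G + t·(M−G) with t = 29/15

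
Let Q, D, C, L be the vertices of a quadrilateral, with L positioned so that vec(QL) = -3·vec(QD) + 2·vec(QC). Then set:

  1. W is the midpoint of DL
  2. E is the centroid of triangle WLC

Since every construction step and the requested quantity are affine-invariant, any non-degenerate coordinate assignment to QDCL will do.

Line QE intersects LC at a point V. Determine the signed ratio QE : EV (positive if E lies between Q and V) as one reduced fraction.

Set Q = (0, 0), D = (1, 0), C = (0, 1), L = (-3, 2); any affine frame gives the same invariant.
1. W is the midpoint of DL ⇒ W = (-1, 1)
2. E is the centroid of triangle WLC ⇒ E = (-4/3, 4/3)
line QE meets LC at V = (-3/2, 3/2)
E = Q + t·(V−Q) with t = 8/9, so QE:EV = 8/9:1/9

QE:EV = 8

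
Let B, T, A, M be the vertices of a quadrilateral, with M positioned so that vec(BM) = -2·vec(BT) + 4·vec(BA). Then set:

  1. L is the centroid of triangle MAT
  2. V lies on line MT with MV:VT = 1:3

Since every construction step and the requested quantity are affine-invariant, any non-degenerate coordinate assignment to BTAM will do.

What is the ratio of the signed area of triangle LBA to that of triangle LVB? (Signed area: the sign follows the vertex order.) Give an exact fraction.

[LBA]:[LVB] = 4/13

Work in coordinates with B = (0, 0), T = (1, 0), A = (0, 1), M = (-2, 4).
1. L is the centroid of triangle MAT ⇒ L = (-1/3, 5/3)
2. V lies on line MT with MV:VT = 1:3 ⇒ V = (-5/4, 3)
2·[LBA] = 1/3, 2·[LVB] = 13/12
[LBA]:[LVB] = 1/3:13/12 = 4/13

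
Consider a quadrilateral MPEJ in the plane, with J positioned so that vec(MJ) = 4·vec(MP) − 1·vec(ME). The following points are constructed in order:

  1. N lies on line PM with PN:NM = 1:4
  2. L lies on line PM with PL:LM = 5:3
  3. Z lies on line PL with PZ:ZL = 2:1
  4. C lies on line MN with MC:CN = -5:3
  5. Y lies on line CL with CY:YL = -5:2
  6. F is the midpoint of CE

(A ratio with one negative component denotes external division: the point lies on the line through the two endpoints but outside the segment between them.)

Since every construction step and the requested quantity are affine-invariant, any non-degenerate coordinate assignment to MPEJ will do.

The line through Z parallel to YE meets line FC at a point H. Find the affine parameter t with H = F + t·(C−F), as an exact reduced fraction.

Choose coordinates M = (0, 0), P = (1, 0), E = (0, 1), J = (4, -1).
1. N lies on line PM with PN:NM = 1:4 ⇒ N = (4/5, 0)
2. L lies on line PM with PL:LM = 5:3 ⇒ L = (3/8, 0)
3. Z lies on line PL with PZ:ZL = 2:1 ⇒ Z = (7/12, 0)
4. C lies on line MN with MC:CN = -5:3 ⇒ C = (2, 0)
5. Y lies on line CL with CY:YL = -5:2 ⇒ Y = (-17/24, 0)
6. F is the midpoint of CE ⇒ F = (1, 1/2)
through Z parallel to YE: direction (17/24, 1); meets FC at H = (62/65, 34/65)
H = F + t·(C−F) with t = -3/65

t = -3/65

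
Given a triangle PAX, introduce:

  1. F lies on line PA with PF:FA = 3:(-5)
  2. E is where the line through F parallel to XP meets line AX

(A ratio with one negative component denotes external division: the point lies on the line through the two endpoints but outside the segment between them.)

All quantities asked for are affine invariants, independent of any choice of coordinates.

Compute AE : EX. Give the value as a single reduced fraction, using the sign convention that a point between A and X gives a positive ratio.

Work in coordinates with P = (0, 0), A = (1, 0), X = (0, 1).
1. F lies on line PA with PF:FA = 3:(-5) ⇒ F = (-3/2, 0)
2. E is where the line through F parallel to XP meets line AX ⇒ E = (-3/2, 5/2)
E = A + t·(X−A) with t = 5/2, so AE:EX = t:(1−t) = 5/2:-3/2

AE:EX = -5/3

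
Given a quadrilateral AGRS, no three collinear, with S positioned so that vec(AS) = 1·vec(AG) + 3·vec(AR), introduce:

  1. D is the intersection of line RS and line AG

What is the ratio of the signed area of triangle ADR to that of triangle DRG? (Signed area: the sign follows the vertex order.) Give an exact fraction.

Set A = (0, 0), G = (1, 0), R = (0, 1), S = (1, 3); any affine frame gives the same invariant.
1. D is the intersection of line RS and line AG ⇒ D = (-1/2, 0)
2·[ADR] = -1/2, 2·[DRG] = -3/2
[ADR]:[DRG] = -1/2:-3/2 = 1/3

[ADR]:[DRG] = 1/3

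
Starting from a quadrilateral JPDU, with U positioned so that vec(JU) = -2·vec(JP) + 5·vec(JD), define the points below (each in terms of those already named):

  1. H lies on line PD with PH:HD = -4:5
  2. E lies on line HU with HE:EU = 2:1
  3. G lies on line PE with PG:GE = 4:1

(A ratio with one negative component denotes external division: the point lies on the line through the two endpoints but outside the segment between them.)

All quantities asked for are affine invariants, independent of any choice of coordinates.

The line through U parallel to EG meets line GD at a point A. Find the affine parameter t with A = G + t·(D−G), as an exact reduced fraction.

t = 2

Work in coordinates with J = (0, 0), P = (1, 0), D = (0, 1), U = (-2, 5).
1. H lies on line PD with PH:HD = -4:5 ⇒ H = (5, -4)
2. E lies on line HU with HE:EU = 2:1 ⇒ E = (1/3, 2)
3. G lies on line PE with PG:GE = 4:1 ⇒ G = (7/15, 8/5)
through U parallel to EG: direction (2/15, -2/5); meets GD at A = (-7/15, 2/5)
A = G + t·(D−G) with t = 2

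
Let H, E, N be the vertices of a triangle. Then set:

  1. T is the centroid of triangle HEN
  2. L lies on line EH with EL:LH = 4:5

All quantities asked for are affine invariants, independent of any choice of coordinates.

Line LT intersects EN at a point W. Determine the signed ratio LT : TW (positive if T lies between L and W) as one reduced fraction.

Work in coordinates with H = (0, 0), E = (1, 0), N = (0, 1).
1. T is the centroid of triangle HEN ⇒ T = (1/3, 1/3)
2. L lies on line EH with EL:LH = 4:5 ⇒ L = (5/9, 0)
line LT meets EN at W = (-1/3, 4/3)
T = L + t·(W−L) with t = 1/4, so LT:TW = 1/4:3/4

LT:TW = 1/3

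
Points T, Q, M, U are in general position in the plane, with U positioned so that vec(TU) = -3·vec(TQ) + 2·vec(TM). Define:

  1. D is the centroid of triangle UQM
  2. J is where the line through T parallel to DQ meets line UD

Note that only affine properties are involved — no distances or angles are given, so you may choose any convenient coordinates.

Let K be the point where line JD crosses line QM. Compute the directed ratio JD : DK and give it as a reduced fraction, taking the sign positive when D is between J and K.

Choose coordinates T = (0, 0), Q = (1, 0), M = (0, 1), U = (-3, 2).
1. D is the centroid of triangle UQM ⇒ D = (-2/3, 1)
2. J is where the line through T parallel to DQ meets line UD ⇒ J = (-25/6, 5/2)
line JD meets QM at K = (1/2, 1/2)
D = J + t·(K−J) with t = 3/4, so JD:DK = 3/4:1/4

JD:DK = 3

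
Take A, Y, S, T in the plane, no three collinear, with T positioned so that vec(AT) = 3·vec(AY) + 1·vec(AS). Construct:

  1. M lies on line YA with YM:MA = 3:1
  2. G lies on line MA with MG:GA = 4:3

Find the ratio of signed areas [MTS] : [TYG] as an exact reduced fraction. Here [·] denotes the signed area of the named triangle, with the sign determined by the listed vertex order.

[MTS]:[TYG] = -84/25

Set A = (0, 0), Y = (1, 0), S = (0, 1), T = (3, 1); any affine frame gives the same invariant.
1. M lies on line YA with YM:MA = 3:1 ⇒ M = (1/4, 0)
2. G lies on line MA with MG:GA = 4:3 ⇒ G = (3/28, 0)
2·[MTS] = 3, 2·[TYG] = -25/28
[MTS]:[TYG] = 3:-25/28 = -84/25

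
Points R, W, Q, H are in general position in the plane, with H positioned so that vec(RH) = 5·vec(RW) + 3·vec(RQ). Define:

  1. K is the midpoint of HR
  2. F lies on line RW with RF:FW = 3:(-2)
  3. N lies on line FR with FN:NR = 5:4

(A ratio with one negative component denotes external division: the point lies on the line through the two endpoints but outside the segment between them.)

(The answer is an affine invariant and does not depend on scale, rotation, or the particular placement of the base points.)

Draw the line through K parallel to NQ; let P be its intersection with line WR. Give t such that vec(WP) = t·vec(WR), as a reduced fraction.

t = -7/2

Set R = (0, 0), W = (1, 0), Q = (0, 1), H = (5, 3); any affine frame gives the same invariant.
1. K is the midpoint of HR ⇒ K = (5/2, 3/2)
2. F lies on line RW with RF:FW = 3:(-2) ⇒ F = (3, 0)
3. N lies on line FR with FN:NR = 5:4 ⇒ N = (4/3, 0)
through K parallel to NQ: direction (-4/3, 1); meets WR at P = (9/2, 0)
P = W + t·(R−W) with t = -7/2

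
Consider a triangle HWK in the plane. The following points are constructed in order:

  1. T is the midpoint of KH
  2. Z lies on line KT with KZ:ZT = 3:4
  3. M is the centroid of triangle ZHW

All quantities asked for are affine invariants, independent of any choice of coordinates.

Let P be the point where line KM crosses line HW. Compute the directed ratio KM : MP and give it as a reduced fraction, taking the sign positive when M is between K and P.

Choose coordinates H = (0, 0), W = (1, 0), K = (0, 1).
1. T is the midpoint of KH ⇒ T = (0, 1/2)
2. Z lies on line KT with KZ:ZT = 3:4 ⇒ Z = (0, 11/14)
3. M is the centroid of triangle ZHW ⇒ M = (1/3, 11/42)
line KM meets HW at P = (14/31, 0)
M = K + t·(P−K) with t = 31/42, so KM:MP = 31/42:11/42

KM:MP = 31/11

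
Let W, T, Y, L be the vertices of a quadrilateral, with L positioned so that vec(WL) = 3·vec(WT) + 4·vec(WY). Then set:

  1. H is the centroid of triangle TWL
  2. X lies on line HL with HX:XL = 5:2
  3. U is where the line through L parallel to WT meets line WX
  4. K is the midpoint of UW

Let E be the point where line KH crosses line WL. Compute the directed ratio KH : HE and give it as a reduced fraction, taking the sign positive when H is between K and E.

KH:HE = -14/17

Assign W = (0, 0), T = (1, 0), Y = (0, 1), L = (3, 4) — the answer is frame-independent, so this choice is without loss of generality.
1. H is the centroid of triangle TWL ⇒ H = (4/3, 4/3)
2. X lies on line HL with HX:XL = 5:2 ⇒ X = (53/21, 68/21)
3. U is where the line through L parallel to WT meets line WX ⇒ U = (53/17, 4)
4. K is the midpoint of UW ⇒ K = (53/34, 2)
line KH meets WL at E = (45/28, 15/7)
H = K + t·(E−K) with t = -14/3, so KH:HE = -14/3:17/3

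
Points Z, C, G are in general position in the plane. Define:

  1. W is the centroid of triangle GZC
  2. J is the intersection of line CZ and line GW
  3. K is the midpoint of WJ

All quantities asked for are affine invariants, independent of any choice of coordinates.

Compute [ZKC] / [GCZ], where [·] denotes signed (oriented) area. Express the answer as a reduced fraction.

Choose coordinates Z = (0, 0), C = (1, 0), G = (0, 1).
1. W is the centroid of triangle GZC ⇒ W = (1/3, 1/3)
2. J is the intersection of line CZ and line GW ⇒ J = (1/2, 0)
3. K is the midpoint of WJ ⇒ K = (5/12, 1/6)
2·[ZKC] = -1/6, 2·[GCZ] = -1
[ZKC]:[GCZ] = -1/6:-1 = 1/6

[ZKC]:[GCZ] = 1/6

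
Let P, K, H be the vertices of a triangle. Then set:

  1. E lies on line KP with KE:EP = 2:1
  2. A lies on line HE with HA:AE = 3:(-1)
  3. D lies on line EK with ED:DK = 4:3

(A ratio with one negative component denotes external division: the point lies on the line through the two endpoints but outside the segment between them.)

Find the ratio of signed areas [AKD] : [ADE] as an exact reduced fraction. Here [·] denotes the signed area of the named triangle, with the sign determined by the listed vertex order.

[AKD]:[ADE] = 3/4

Set P = (0, 0), K = (1, 0), H = (0, 1); any affine frame gives the same invariant.
1. E lies on line KP with KE:EP = 2:1 ⇒ E = (1/3, 0)
2. A lies on line HE with HA:AE = 3:(-1) ⇒ A = (1/2, -1/2)
3. D lies on line EK with ED:DK = 4:3 ⇒ D = (5/7, 0)
2·[AKD] = 1/7, 2·[ADE] = 4/21
[AKD]:[ADE] = 1/7:4/21 = 3/4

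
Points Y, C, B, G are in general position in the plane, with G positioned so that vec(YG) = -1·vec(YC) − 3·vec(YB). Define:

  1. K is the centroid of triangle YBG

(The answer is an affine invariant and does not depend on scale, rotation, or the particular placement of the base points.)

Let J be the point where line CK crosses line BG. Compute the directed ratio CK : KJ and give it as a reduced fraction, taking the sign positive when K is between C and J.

Assign Y = (0, 0), C = (1, 0), B = (0, 1), G = (-1, -3) — the answer is frame-independent, so this choice is without loss of generality.
1. K is the centroid of triangle YBG ⇒ K = (-1/3, -2/3)
line CK meets BG at J = (-3/7, -5/7)
K = C + t·(J−C) with t = 14/15, so CK:KJ = 14/15:1/15

CK:KJ = 14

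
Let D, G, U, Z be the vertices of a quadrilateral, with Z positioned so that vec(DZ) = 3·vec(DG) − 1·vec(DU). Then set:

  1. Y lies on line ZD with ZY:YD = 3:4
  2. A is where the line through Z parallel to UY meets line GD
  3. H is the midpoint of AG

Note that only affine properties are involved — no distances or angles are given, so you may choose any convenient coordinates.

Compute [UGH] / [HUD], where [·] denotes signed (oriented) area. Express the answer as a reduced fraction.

[UGH]:[HUD] = 5/16

Assign D = (0, 0), G = (1, 0), U = (0, 1), Z = (3, -1) — the answer is frame-independent, so this choice is without loss of generality.
1. Y lies on line ZD with ZY:YD = 3:4 ⇒ Y = (12/7, -4/7)
2. A is where the line through Z parallel to UY meets line GD ⇒ A = (21/11, 0)
3. H is the midpoint of AG ⇒ H = (16/11, 0)
2·[UGH] = 5/11, 2·[HUD] = 16/11
[UGH]:[HUD] = 5/11:16/11 = 5/16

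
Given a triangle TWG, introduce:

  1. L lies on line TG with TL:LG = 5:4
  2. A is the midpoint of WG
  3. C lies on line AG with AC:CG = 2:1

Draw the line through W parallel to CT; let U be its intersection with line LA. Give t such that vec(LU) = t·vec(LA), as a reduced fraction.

Assign T = (0, 0), W = (1, 0), G = (0, 1) — the answer is frame-independent, so this choice is without loss of generality.
1. L lies on line TG with TL:LG = 5:4 ⇒ L = (0, 5/9)
2. A is the midpoint of WG ⇒ A = (1/2, 1/2)
3. C lies on line AG with AC:CG = 2:1 ⇒ C = (1/6, 5/6)
through W parallel to CT: direction (-1/6, -5/6); meets LA at U = (25/23, 10/23)
U = L + t·(A−L) with t = 50/23

t = 50/23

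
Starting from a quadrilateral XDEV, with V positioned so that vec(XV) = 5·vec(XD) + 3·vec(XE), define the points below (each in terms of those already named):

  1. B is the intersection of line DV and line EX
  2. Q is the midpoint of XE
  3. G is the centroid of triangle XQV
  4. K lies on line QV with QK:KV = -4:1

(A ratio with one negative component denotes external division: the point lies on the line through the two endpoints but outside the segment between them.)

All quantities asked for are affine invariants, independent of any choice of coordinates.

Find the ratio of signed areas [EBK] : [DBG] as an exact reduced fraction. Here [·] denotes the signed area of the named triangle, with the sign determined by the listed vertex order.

[EBK]:[DBG] = -35/2

Assign X = (0, 0), D = (1, 0), E = (0, 1), V = (5, 3) — the answer is frame-independent, so this choice is without loss of generality.
1. B is the intersection of line DV and line EX ⇒ B = (0, -3/4)
2. Q is the midpoint of XE ⇒ Q = (0, 1/2)
3. G is the centroid of triangle XQV ⇒ G = (5/3, 7/6)
4. K lies on line QV with QK:KV = -4:1 ⇒ K = (20/3, 23/6)
2·[EBK] = 35/3, 2·[DBG] = -2/3
[EBK]:[DBG] = 35/3:-2/3 = -35/2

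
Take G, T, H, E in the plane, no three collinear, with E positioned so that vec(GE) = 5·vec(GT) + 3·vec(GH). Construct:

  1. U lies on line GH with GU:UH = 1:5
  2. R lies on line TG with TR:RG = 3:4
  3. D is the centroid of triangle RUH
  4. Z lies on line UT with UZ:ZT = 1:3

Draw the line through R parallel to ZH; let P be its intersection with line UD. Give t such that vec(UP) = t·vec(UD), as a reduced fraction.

Set G = (0, 0), T = (1, 0), H = (0, 1), E = (5, 3); any affine frame gives the same invariant.
1. U lies on line GH with GU:UH = 1:5 ⇒ U = (0, 1/6)
2. R lies on line TG with TR:RG = 3:4 ⇒ R = (4/7, 0)
3. D is the centroid of triangle RUH ⇒ D = (4/21, 7/18)
4. Z lies on line UT with UZ:ZT = 1:3 ⇒ Z = (1/4, 1/8)
through R parallel to ZH: direction (-1/4, 7/8); meets UD at P = (11/28, 5/8)
P = U + t·(D−U) with t = 33/16

t = 33/16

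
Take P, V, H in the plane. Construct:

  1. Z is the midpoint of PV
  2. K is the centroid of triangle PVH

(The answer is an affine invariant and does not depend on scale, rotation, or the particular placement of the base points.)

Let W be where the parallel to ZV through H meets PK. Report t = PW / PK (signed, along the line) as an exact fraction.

Choose coordinates P = (0, 0), V = (1, 0), H = (0, 1).
1. Z is the midpoint of PV ⇒ Z = (1/2, 0)
2. K is the centroid of triangle PVH ⇒ K = (1/3, 1/3)
through H parallel to ZV: direction (1/2, 0); meets PK at W = (1, 1)
W = P + t·(K−P) with t = 3

t = 3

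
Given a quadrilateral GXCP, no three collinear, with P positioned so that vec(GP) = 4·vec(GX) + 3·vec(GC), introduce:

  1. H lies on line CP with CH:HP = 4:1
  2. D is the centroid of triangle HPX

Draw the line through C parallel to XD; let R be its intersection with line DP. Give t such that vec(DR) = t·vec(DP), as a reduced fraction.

t = -9

Choose coordinates G = (0, 0), X = (1, 0), C = (0, 1), P = (4, 3).
1. H lies on line CP with CH:HP = 4:1 ⇒ H = (16/5, 13/5)
2. D is the centroid of triangle HPX ⇒ D = (41/15, 28/15)
through C parallel to XD: direction (26/15, 28/15); meets DP at R = (-26/3, -25/3)
R = D + t·(P−D) with t = -9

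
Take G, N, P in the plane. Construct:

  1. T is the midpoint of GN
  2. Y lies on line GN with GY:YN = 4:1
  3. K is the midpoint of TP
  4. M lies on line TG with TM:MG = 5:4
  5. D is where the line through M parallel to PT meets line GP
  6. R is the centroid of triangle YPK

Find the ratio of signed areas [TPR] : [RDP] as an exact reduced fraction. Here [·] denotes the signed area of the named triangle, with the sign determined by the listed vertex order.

[TPR]:[RDP] = 18/35

Work in coordinates with G = (0, 0), N = (1, 0), P = (0, 1).
1. T is the midpoint of GN ⇒ T = (1/2, 0)
2. Y lies on line GN with GY:YN = 4:1 ⇒ Y = (4/5, 0)
3. K is the midpoint of TP ⇒ K = (1/4, 1/2)
4. M lies on line TG with TM:MG = 5:4 ⇒ M = (2/9, 0)
5. D is where the line through M parallel to PT meets line GP ⇒ D = (0, 4/9)
6. R is the centroid of triangle YPK ⇒ R = (7/20, 1/2)
2·[TPR] = -1/10, 2·[RDP] = -7/36
[TPR]:[RDP] = -1/10:-7/36 = 18/35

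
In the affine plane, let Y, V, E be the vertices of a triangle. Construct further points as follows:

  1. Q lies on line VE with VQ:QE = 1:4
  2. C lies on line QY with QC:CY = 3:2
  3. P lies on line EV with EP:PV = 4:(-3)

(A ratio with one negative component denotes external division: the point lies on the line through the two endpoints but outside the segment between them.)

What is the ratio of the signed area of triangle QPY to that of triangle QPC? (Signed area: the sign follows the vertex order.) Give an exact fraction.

[QPY]:[QPC] = 5/3

Set Y = (0, 0), V = (1, 0), E = (0, 1); any affine frame gives the same invariant.
1. Q lies on line VE with VQ:QE = 1:4 ⇒ Q = (4/5, 1/5)
2. C lies on line QY with QC:CY = 3:2 ⇒ C = (8/25, 2/25)
3. P lies on line EV with EP:PV = 4:(-3) ⇒ P = (4, -3)
2·[QPY] = -16/5, 2·[QPC] = -48/25
[QPY]:[QPC] = -16/5:-48/25 = 5/3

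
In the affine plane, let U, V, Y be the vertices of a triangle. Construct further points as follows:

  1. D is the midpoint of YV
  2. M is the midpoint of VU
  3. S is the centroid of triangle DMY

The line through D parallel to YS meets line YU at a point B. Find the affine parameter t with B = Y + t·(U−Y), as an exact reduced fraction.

t = -1/4

Set U = (0, 0), V = (1, 0), Y = (0, 1); any affine frame gives the same invariant.
1. D is the midpoint of YV ⇒ D = (1/2, 1/2)
2. M is the midpoint of VU ⇒ M = (1/2, 0)
3. S is the centroid of triangle DMY ⇒ S = (1/3, 1/2)
through D parallel to YS: direction (1/3, -1/2); meets YU at B = (0, 5/4)
B = Y + t·(U−Y) with t = -1/4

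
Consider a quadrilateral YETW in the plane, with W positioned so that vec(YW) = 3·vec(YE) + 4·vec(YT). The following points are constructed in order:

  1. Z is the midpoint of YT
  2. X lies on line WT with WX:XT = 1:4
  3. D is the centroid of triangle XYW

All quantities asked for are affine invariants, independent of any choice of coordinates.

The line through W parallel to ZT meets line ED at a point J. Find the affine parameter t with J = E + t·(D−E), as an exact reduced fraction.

Choose coordinates Y = (0, 0), E = (1, 0), T = (0, 1), W = (3, 4).
1. Z is the midpoint of YT ⇒ Z = (0, 1/2)
2. X lies on line WT with WX:XT = 1:4 ⇒ X = (12/5, 17/5)
3. D is the centroid of triangle XYW ⇒ D = (9/5, 37/15)
through W parallel to ZT: direction (0, 1/2); meets ED at J = (3, 37/6)
J = E + t·(D−E) with t = 5/2

t = 5/2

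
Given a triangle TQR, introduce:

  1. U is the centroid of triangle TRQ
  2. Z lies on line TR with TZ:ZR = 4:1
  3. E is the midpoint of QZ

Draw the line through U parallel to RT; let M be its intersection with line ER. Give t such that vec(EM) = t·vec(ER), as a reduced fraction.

Set T = (0, 0), Q = (1, 0), R = (0, 1); any affine frame gives the same invariant.
1. U is the centroid of triangle TRQ ⇒ U = (1/3, 1/3)
2. Z lies on line TR with TZ:ZR = 4:1 ⇒ Z = (0, 4/5)
3. E is the midpoint of QZ ⇒ E = (1/2, 2/5)
through U parallel to RT: direction (0, -1); meets ER at M = (1/3, 3/5)
M = E + t·(R−E) with t = 1/3

t = 1/3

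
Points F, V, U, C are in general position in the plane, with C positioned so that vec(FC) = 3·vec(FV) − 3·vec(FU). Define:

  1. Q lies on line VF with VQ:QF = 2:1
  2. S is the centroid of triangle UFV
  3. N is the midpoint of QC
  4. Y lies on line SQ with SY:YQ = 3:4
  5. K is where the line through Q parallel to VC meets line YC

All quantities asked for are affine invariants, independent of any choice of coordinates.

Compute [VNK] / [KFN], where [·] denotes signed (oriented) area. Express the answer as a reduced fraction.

[VNK]:[KFN] = -134/115

Work in coordinates with F = (0, 0), V = (1, 0), U = (0, 1), C = (3, -3).
1. Q lies on line VF with VQ:QF = 2:1 ⇒ Q = (1/3, 0)
2. S is the centroid of triangle UFV ⇒ S = (1/3, 1/3)
3. N is the midpoint of QC ⇒ N = (5/3, -3/2)
4. Y lies on line SQ with SY:YQ = 3:4 ⇒ Y = (1/3, 4/21)
5. K is where the line through Q parallel to VC meets line YC ⇒ K = (-5/17, 16/17)
2·[VNK] = -67/51, 2·[KFN] = 115/102
[VNK]:[KFN] = -67/51:115/102 = -134/115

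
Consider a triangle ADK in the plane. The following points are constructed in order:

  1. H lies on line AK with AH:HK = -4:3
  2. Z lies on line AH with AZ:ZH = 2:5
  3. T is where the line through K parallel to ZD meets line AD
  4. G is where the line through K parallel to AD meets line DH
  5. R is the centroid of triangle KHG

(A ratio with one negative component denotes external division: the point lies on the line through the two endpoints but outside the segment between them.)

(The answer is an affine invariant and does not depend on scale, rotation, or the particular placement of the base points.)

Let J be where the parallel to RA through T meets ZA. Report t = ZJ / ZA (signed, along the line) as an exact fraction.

t = 57/8

Choose coordinates A = (0, 0), D = (1, 0), K = (0, 1).
1. H lies on line AK with AH:HK = -4:3 ⇒ H = (0, 4)
2. Z lies on line AH with AZ:ZH = 2:5 ⇒ Z = (0, 8/7)
3. T is where the line through K parallel to ZD meets line AD ⇒ T = (7/8, 0)
4. G is where the line through K parallel to AD meets line DH ⇒ G = (3/4, 1)
5. R is the centroid of triangle KHG ⇒ R = (1/4, 2)
through T parallel to RA: direction (-1/4, -2); meets ZA at J = (0, -7)
J = Z + t·(A−Z) with t = 57/8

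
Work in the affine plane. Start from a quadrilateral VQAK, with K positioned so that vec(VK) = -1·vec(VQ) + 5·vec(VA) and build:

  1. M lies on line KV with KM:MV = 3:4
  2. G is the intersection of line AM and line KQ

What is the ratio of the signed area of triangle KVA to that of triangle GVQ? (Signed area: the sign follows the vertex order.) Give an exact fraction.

[KVA]:[GVQ] = 2/15

Set V = (0, 0), Q = (1, 0), A = (0, 1), K = (-1, 5); any affine frame gives the same invariant.
1. M lies on line KV with KM:MV = 3:4 ⇒ M = (-4/7, 20/7)
2. G is the intersection of line AM and line KQ ⇒ G = (-2, 15/2)
2·[KVA] = 1, 2·[GVQ] = 15/2
[KVA]:[GVQ] = 1:15/2 = 2/15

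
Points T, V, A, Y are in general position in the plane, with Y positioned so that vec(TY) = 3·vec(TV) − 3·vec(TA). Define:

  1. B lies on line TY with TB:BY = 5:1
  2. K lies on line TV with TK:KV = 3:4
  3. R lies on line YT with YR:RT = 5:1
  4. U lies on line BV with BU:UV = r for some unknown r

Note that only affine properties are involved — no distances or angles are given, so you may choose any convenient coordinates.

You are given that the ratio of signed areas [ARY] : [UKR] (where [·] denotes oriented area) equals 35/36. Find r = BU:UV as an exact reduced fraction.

Work in coordinates with T = (0, 0), V = (1, 0), A = (0, 1), Y = (3, -3).
1. B lies on line TY with TB:BY = 5:1 ⇒ B = (5/2, -5/2)
2. K lies on line TV with TK:KV = 3:4 ⇒ K = (3/7, 0)
3. R lies on line YT with YR:RT = 5:1 ⇒ R = (1/2, -1/2)
4. With BU:UV = r, write λ = r/(r+1) so U = B + λ·(V−B); U is affine-linear in λ
Every point depending on U is an affine combination of U and λ-independent points, so each such coordinate is linear in λ; the λ² term in each signed area is a multiple of (V−B)×(V−B) = 0, so 2·[ARY] and 2·[UKR] are each linear in λ. Evaluating at λ=0 and λ=1:
  2·[ARY] = 5/2,   2·[UKR] = -4/7·λ + 6/7
So [ARY]:[UKR] = (5/2) / (-4/7·λ + 6/7). Setting this equal to 35/36:
  5/2 = 35/36·(-4/7·λ + 6/7)  ⇒  λ = -3
Then r = λ/(1−λ) = (-3)/(4) = -3/4. Check: with r = -3/4, U = (7, -10) and [ARY]:[UKR] = 35/36 as required.

r = -3/4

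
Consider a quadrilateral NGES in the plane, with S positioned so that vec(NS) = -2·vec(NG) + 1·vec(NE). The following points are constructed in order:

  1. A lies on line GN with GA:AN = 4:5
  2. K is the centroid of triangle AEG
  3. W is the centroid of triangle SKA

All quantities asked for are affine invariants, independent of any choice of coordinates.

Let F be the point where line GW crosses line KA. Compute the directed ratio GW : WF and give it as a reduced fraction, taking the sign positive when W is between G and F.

Choose coordinates N = (0, 0), G = (1, 0), E = (0, 1), S = (-2, 1).
1. A lies on line GN with GA:AN = 4:5 ⇒ A = (5/9, 0)
2. K is the centroid of triangle AEG ⇒ K = (14/27, 1/3)
3. W is the centroid of triangle SKA ⇒ W = (-25/81, 4/9)
line GW meets KA at F = (247/459, 8/51)
W = G + t·(F−G) with t = 17/6, so GW:WF = 17/6:-11/6

GW:WF = -17/11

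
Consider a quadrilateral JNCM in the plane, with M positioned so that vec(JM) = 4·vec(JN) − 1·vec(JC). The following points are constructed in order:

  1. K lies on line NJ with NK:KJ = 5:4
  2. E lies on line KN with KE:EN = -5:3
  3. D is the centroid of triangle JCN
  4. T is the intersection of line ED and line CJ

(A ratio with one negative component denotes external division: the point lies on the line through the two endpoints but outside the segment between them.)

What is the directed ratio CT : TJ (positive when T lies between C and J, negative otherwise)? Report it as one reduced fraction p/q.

CT:TJ = 16/11

Work in coordinates with J = (0, 0), N = (1, 0), C = (0, 1), M = (4, -1).
1. K lies on line NJ with NK:KJ = 5:4 ⇒ K = (4/9, 0)
2. E lies on line KN with KE:EN = -5:3 ⇒ E = (11/6, 0)
3. D is the centroid of triangle JCN ⇒ D = (1/3, 1/3)
4. T is the intersection of line ED and line CJ ⇒ T = (0, 11/27)
T = C + t·(J−C) with t = 16/27, so CT:TJ = t:(1−t) = 16/27:11/27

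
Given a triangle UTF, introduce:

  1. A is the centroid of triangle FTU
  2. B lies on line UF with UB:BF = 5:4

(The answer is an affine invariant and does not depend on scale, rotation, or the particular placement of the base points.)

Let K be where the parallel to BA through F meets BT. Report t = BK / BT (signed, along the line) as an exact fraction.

t = 4

Set U = (0, 0), T = (1, 0), F = (0, 1); any affine frame gives the same invariant.
1. A is the centroid of triangle FTU ⇒ A = (1/3, 1/3)
2. B lies on line UF with UB:BF = 5:4 ⇒ B = (0, 5/9)
through F parallel to BA: direction (1/3, -2/9); meets BT at K = (4, -5/3)
K = B + t·(T−B) with t = 4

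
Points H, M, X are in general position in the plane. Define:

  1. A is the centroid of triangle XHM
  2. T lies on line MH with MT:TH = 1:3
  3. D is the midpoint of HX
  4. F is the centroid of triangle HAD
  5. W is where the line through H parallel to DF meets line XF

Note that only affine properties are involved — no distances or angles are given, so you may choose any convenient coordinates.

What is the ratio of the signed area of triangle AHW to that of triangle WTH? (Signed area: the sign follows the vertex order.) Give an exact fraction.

Assign H = (0, 0), M = (1, 0), X = (0, 1) — the answer is frame-independent, so this choice is without loss of generality.
1. A is the centroid of triangle XHM ⇒ A = (1/3, 1/3)
2. T lies on line MH with MT:TH = 1:3 ⇒ T = (3/4, 0)
3. D is the midpoint of HX ⇒ D = (0, 1/2)
4. F is the centroid of triangle HAD ⇒ F = (1/9, 5/18)
5. W is where the line through H parallel to DF meets line XF ⇒ W = (2/9, -4/9)
2·[AHW] = 2/9, 2·[WTH] = 1/3
[AHW]:[WTH] = 2/9:1/3 = 2/3

[AHW]:[WTH] = 2/3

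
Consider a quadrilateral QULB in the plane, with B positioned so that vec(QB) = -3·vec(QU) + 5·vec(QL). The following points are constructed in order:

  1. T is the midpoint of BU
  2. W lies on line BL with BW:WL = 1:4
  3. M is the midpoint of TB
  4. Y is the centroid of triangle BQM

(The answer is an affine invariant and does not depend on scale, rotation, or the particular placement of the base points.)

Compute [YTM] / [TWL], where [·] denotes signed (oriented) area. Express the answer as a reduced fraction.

[YTM]:[TWL] = 25/24

Work in coordinates with Q = (0, 0), U = (1, 0), L = (0, 1), B = (-3, 5).
1. T is the midpoint of BU ⇒ T = (-1, 5/2)
2. W lies on line BL with BW:WL = 1:4 ⇒ W = (-12/5, 21/5)
3. M is the midpoint of TB ⇒ M = (-2, 15/4)
4. Y is the centroid of triangle BQM ⇒ Y = (-5/3, 35/12)
2·[YTM] = 5/12, 2·[TWL] = 2/5
[YTM]:[TWL] = 5/12:2/5 = 25/24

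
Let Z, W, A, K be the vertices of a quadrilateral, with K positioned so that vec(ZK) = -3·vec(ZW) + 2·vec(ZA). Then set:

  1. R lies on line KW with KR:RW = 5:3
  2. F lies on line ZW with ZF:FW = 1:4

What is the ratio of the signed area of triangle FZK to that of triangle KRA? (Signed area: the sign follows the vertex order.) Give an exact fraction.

[FZK]:[KRA] = -8/25

Set Z = (0, 0), W = (1, 0), A = (0, 1), K = (-3, 2); any affine frame gives the same invariant.
1. R lies on line KW with KR:RW = 5:3 ⇒ R = (-1/2, 3/4)
2. F lies on line ZW with ZF:FW = 1:4 ⇒ F = (1/5, 0)
2·[FZK] = -2/5, 2·[KRA] = 5/4
[FZK]:[KRA] = -2/5:5/4 = -8/25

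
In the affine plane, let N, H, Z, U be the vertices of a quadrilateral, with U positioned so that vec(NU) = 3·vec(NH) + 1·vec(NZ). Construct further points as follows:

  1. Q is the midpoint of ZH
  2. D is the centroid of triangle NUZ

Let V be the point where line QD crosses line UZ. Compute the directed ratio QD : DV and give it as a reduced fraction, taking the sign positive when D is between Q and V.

QD:DV = 1/2

Assign N = (0, 0), H = (1, 0), Z = (0, 1), U = (3, 1) — the answer is frame-independent, so this choice is without loss of generality.
1. Q is the midpoint of ZH ⇒ Q = (1/2, 1/2)
2. D is the centroid of triangle NUZ ⇒ D = (1, 2/3)
line QD meets UZ at V = (2, 1)
D = Q + t·(V−Q) with t = 1/3, so QD:DV = 1/3:2/3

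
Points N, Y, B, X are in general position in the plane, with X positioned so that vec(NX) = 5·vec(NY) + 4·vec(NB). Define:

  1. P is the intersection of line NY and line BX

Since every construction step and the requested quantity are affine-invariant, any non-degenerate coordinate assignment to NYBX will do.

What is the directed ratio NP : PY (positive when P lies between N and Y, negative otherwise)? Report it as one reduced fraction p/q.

NP:PY = -5/8

Set N = (0, 0), Y = (1, 0), B = (0, 1), X = (5, 4); any affine frame gives the same invariant.
1. P is the intersection of line NY and line BX ⇒ P = (-5/3, 0)
P = N + t·(Y−N) with t = -5/3, so NP:PY = t:(1−t) = -5/3:8/3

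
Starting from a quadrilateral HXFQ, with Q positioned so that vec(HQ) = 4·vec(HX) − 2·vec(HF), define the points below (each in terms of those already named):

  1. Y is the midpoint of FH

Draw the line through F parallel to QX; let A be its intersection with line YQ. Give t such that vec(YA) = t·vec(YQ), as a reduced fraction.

Assign H = (0, 0), X = (1, 0), F = (0, 1), Q = (4, -2) — the answer is frame-independent, so this choice is without loss of generality.
1. Y is the midpoint of FH ⇒ Y = (0, 1/2)
through F parallel to QX: direction (-3, 2); meets YQ at A = (12, -7)
A = Y + t·(Q−Y) with t = 3

t = 3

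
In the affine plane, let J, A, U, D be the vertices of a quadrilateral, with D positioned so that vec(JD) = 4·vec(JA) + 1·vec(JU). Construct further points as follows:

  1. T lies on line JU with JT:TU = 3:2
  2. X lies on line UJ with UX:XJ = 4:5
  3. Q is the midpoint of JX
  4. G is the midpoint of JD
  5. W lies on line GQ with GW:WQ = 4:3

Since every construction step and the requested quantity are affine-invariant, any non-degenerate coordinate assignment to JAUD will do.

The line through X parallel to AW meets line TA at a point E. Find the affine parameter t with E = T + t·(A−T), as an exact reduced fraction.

Choose coordinates J = (0, 0), A = (1, 0), U = (0, 1), D = (4, 1).
1. T lies on line JU with JT:TU = 3:2 ⇒ T = (0, 3/5)
2. X lies on line UJ with UX:XJ = 4:5 ⇒ X = (0, 5/9)
3. Q is the midpoint of JX ⇒ Q = (0, 5/18)
4. G is the midpoint of JD ⇒ G = (2, 1/2)
5. W lies on line GQ with GW:WQ = 4:3 ⇒ W = (6/7, 47/126)
through X parallel to AW: direction (-1/7, 47/126); meets TA at E = (-4/181, 111/181)
E = T + t·(A−T) with t = -4/181

t = -4/181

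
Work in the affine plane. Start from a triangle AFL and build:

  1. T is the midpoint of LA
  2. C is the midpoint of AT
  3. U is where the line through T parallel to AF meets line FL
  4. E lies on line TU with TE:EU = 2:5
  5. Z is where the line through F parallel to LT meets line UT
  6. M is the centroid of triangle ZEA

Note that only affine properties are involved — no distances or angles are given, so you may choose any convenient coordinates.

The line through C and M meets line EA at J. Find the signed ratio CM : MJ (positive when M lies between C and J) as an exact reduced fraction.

CM:MJ = -5/4

Choose coordinates A = (0, 0), F = (1, 0), L = (0, 1).
1. T is the midpoint of LA ⇒ T = (0, 1/2)
2. C is the midpoint of AT ⇒ C = (0, 1/4)
3. U is where the line through T parallel to AF meets line FL ⇒ U = (1/2, 1/2)
4. E lies on line TU with TE:EU = 2:5 ⇒ E = (1/7, 1/2)
5. Z is where the line through F parallel to LT meets line UT ⇒ Z = (1, 1/2)
6. M is the centroid of triangle ZEA ⇒ M = (8/21, 1/3)
line CM meets EA at J = (8/105, 4/15)
M = C + t·(J−C) with t = 5, so CM:MJ = 5:-4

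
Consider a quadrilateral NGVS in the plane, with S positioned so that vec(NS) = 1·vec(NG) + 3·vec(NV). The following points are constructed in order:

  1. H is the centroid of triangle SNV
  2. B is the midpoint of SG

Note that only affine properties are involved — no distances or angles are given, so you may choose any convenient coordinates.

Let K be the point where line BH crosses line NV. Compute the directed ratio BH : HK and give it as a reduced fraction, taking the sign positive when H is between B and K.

Work in coordinates with N = (0, 0), G = (1, 0), V = (0, 1), S = (1, 3).
1. H is the centroid of triangle SNV ⇒ H = (1/3, 4/3)
2. B is the midpoint of SG ⇒ B = (1, 3/2)
line BH meets NV at K = (0, 5/4)
H = B + t·(K−B) with t = 2/3, so BH:HK = 2/3:1/3

BH:HK = 2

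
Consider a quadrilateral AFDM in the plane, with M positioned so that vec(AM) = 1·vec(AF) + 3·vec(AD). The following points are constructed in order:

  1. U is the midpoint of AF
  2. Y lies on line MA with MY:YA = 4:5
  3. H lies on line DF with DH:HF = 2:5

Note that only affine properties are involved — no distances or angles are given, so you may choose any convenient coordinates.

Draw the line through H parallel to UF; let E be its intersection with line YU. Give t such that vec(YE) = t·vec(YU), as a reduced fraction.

t = 4/7

Set A = (0, 0), F = (1, 0), D = (0, 1), M = (1, 3); any affine frame gives the same invariant.
1. U is the midpoint of AF ⇒ U = (1/2, 0)
2. Y lies on line MA with MY:YA = 4:5 ⇒ Y = (5/9, 5/3)
3. H lies on line DF with DH:HF = 2:5 ⇒ H = (2/7, 5/7)
through H parallel to UF: direction (1/2, 0); meets YU at E = (11/21, 5/7)
E = Y + t·(U−Y) with t = 4/7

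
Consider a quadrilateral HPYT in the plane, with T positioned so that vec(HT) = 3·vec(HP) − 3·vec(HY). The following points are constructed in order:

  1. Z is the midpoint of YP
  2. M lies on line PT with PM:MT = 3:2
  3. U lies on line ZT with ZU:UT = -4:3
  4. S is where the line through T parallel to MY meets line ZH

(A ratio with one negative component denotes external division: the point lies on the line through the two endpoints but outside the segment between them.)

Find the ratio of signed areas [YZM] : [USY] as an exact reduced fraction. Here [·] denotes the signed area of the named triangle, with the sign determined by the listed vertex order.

Assign H = (0, 0), P = (1, 0), Y = (0, 1), T = (3, -3) — the answer is frame-independent, so this choice is without loss of generality.
1. Z is the midpoint of YP ⇒ Z = (1/2, 1/2)
2. M lies on line PT with PM:MT = 3:2 ⇒ M = (11/5, -9/5)
3. U lies on line ZT with ZU:UT = -4:3 ⇒ U = (21/2, -27/2)
4. S is where the line through T parallel to MY meets line ZH ⇒ S = (9/25, 9/25)
2·[YZM] = -3/10, 2·[USY] = -3/2
[YZM]:[USY] = -3/10:-3/2 = 1/5

[YZM]:[USY] = 1/5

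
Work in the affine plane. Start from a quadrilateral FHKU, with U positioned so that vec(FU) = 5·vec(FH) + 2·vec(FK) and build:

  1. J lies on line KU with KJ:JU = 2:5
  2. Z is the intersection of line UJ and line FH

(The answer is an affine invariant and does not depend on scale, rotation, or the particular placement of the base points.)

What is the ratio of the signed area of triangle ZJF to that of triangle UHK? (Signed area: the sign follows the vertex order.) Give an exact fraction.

Work in coordinates with F = (0, 0), H = (1, 0), K = (0, 1), U = (5, 2).
1. J lies on line KU with KJ:JU = 2:5 ⇒ J = (10/7, 9/7)
2. Z is the intersection of line UJ and line FH ⇒ Z = (-5, 0)
2·[ZJF] = -45/7, 2·[UHK] = -6
[ZJF]:[UHK] = -45/7:-6 = 15/14

[ZJF]:[UHK] = 15/14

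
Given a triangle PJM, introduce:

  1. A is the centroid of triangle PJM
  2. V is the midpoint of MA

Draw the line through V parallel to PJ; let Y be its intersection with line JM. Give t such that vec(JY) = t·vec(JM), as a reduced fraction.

Work in coordinates with P = (0, 0), J = (1, 0), M = (0, 1).
1. A is the centroid of triangle PJM ⇒ A = (1/3, 1/3)
2. V is the midpoint of MA ⇒ V = (1/6, 2/3)
through V parallel to PJ: direction (1, 0); meets JM at Y = (1/3, 2/3)
Y = J + t·(M−J) with t = 2/3

t = 2/3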